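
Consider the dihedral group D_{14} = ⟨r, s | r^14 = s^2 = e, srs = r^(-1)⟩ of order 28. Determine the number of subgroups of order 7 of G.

1

|G| = 28 and 7 | 28, so subgroups of order 7 are possible by Lagrange.
The subgroups of order 7 are: {e, r^2, r^4, r^6, r^8, r^10, r^12}.
So G has 1 subgroup of order 7.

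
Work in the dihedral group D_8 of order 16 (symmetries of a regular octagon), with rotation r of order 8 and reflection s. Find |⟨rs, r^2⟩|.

8

|⟨rs⟩| = 2 and |⟨r^2⟩| = 4, so |H| is a multiple of lcm(2, 4) = 4 and divides |G| = 16.
Closing under the operation: H = {e, r^2, r^4, r^6, rs, r^3s, r^5s, r^7s}, so |H| = 8.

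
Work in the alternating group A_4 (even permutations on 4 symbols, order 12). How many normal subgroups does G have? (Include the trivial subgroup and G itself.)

3

G has 10 subgroups. Checking conjugation-invariance by order — order 1: 1/1 normal; order 2: 0/3 normal; order 3: 0/4 normal; order 4: 1/1 normal; order 12: 1/1 normal.
Total normal subgroups: 3.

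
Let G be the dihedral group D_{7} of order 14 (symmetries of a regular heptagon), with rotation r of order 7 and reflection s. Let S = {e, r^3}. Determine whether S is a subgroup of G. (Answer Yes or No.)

No

r^3 ∈ S but its inverse r^4 ∉ S, so S is not a subgroup.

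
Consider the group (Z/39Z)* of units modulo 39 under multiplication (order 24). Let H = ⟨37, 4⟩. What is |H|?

12

|⟨37⟩| = 12 and |⟨4⟩| = 6, so |H| is a multiple of lcm(12, 6) = 12 and divides |G| = 24.
Closing under the operation: H = {1, 4, 7, 10, 16, 19, 22, 25, 28, 31, 34, 37}, so |H| = 12.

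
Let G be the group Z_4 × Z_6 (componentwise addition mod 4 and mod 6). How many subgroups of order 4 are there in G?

3

|G| = 24 and 4 | 24, so subgroups of order 4 are possible by Lagrange.
The subgroups of order 4 are: {(0,0), (0,3), (2,0), (2,3)}; {(0,0), (1,0), (2,0), (3,0)}; {(0,0), (1,3), (2,0), (3,3)}.
So G has 3 subgroups of order 4.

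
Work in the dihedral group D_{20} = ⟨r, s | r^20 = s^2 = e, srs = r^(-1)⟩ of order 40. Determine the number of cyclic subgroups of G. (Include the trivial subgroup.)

A cyclic subgroup of order d is generated by each of its φ(d) elements of order d, so the cyclic subgroups of order d number (#elements of order d)/φ(d).
Cyclic subgroups by order — order 1: 1; order 2: 21; order 4: 1; order 5: 1; order 10: 1; order 20: 1.
Total: 26.

26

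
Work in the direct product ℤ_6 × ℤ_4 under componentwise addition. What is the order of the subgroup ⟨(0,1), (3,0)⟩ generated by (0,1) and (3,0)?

8

|⟨(0,1)⟩| = 4 and |⟨(3,0)⟩| = 2, so |H| is a multiple of lcm(4, 2) = 4 and divides |G| = 24.
Closing under the operation: H = {(0,0), (0,1), (0,2), (0,3), (3,0), (3,1), (3,2), (3,3)}, so |H| = 8.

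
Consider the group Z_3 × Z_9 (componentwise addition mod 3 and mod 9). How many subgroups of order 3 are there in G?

|G| = 27 and 3 | 27, so subgroups of order 3 are possible by Lagrange.
The subgroups of order 3 are: {(0,0), (0,3), (0,6)}; {(0,0), (1,0), (2,0)}; {(0,0), (1,3), (2,6)}; {(0,0), (1,6), (2,3)}.
So G has 4 subgroups of order 3.

4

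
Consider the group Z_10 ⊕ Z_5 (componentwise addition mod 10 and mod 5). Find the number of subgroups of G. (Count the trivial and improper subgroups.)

|G| = 50, so by Lagrange every subgroup order divides 50. Divisors: 1, 2, 5, 10, 25, 50.
Subgroups by order — order 1: 1; order 2: 1; order 5: 6; order 10: 6; order 25: 1; order 50: 1.
Total: 1 + 1 + 6 + 6 + 1 + 1 = 16.

16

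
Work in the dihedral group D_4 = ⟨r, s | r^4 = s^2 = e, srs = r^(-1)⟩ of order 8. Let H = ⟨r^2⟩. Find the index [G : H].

|⟨r^2⟩| = 2 and |G| = 8.
By Lagrange, [G : H] = |G|/|H| = 8/2 = 4.

4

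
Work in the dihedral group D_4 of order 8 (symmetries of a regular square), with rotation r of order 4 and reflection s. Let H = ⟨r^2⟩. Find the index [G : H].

4

|⟨r^2⟩| = 2 and |G| = 8.
By Lagrange, [G : H] = |G|/|H| = 8/2 = 4.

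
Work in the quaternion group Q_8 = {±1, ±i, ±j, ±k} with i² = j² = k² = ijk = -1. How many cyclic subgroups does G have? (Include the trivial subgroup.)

5

Each element a generates a cyclic subgroup ⟨a⟩; distinct elements may generate the same one (a cyclic group of order d has φ(d) generators).
Cyclic subgroups by order — order 1: 1; order 2: 1; order 4: 3.
Total: 5.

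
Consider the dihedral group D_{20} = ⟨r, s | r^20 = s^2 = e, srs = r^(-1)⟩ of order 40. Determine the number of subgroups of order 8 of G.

5

|G| = 40 and 8 | 40, so subgroups of order 8 are possible by Lagrange.
The subgroups of order 8 are: {e, r^5, r^10, r^15, s, r^5s, r^10s, r^15s}; {e, r^5, r^10, r^15, rs, r^6s, r^11s, r^16s}; {e, r^5, r^10, r^15, r^2s, r^7s, r^12s, r^17s}; {e, r^5, r^10, r^15, r^3s, r^8s, r^13s, r^18s}; … (5 in all).
So G has 5 subgroups of order 8.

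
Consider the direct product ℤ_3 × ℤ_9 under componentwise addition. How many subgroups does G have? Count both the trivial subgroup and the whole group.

10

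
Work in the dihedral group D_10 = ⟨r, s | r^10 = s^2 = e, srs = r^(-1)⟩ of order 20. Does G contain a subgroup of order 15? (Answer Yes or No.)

15 does not divide |G| = 20, so by Lagrange no subgroup of order 15 exists.

No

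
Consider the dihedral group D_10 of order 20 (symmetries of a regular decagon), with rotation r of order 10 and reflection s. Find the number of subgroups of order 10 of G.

|G| = 20 and 10 | 20, so subgroups of order 10 are possible by Lagrange.
The subgroups of order 10 are: {e, r, r^2, r^3, r^4, r^5, r^6, r^7, r^8, r^9}; {e, r^2, r^4, r^6, r^8, s, r^2s, r^4s, r^6s, r^8s}; {e, r^2, r^4, r^6, r^8, rs, r^3s, r^5s, r^7s, r^9s}.
So G has 3 subgroups of order 10.

3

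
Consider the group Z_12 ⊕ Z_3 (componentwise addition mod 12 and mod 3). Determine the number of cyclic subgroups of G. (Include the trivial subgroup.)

15

Each element a generates a cyclic subgroup ⟨a⟩; distinct elements may generate the same one (a cyclic group of order d has φ(d) generators).
Cyclic subgroups by order — order 1: 1; order 2: 1; order 3: 4; order 4: 1; order 6: 4; order 12: 4.
Total: 15.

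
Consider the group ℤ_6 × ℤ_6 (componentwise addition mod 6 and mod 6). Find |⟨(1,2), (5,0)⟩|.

18

|⟨(1,2)⟩| = 6 and |⟨(5,0)⟩| = 6, so |H| is a multiple of lcm(6, 6) = 6 and divides |G| = 36.
Closing under the operation: H = {(0,0), (0,2), (0,4), (1,0), (1,2), (1,4), (2,0), (2,2), (2,4), (3,0), (3,2), (3,4), (4,0), (4,2), (4,4), (5,0), (5,2), (5,4)}, so |H| = 18.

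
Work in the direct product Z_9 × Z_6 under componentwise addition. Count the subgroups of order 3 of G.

|G| = 54 and 3 | 54, so subgroups of order 3 are possible by Lagrange.
The subgroups of order 3 are: {(0,0), (0,2), (0,4)}; {(0,0), (3,0), (6,0)}; {(0,0), (3,2), (6,4)}; {(0,0), (3,4), (6,2)}.
So G has 4 subgroups of order 3.

4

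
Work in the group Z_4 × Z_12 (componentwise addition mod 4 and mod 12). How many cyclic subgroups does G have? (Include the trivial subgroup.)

20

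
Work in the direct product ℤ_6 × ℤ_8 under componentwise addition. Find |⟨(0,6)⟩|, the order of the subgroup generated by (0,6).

4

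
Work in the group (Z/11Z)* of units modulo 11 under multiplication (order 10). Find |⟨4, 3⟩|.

5

|⟨4⟩| = 5 and |⟨3⟩| = 5, so |H| is a multiple of lcm(5, 5) = 5 and divides |G| = 10.
Closing under the operation: H = {1, 3, 4, 5, 9}, so |H| = 5.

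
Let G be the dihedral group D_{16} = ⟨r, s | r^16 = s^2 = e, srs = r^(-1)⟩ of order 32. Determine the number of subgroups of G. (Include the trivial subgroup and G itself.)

|G| = 32, so by Lagrange every subgroup order divides 32. Divisors: 1, 2, 4, 8, 16, 32.
Subgroups by order — order 1: 1; order 2: 17; order 4: 9; order 8: 5; order 16: 3; order 32: 1.
Total: 1 + 17 + 9 + 5 + 3 + 1 = 36.

36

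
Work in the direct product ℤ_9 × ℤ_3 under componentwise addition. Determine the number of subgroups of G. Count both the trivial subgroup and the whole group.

|G| = 27, so by Lagrange every subgroup order divides 27. Divisors: 1, 3, 9, 27.
Subgroups by order — order 1: 1; order 3: 4; order 9: 4; order 27: 1.
Total: 1 + 4 + 4 + 1 = 10.

10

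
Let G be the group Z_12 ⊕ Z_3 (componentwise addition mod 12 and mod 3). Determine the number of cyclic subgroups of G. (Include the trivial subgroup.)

Group the elements of G by the cyclic subgroup they generate; each cyclic subgroup of order d accounts for φ(d) elements.
Cyclic subgroups by order — order 1: 1; order 2: 1; order 3: 4; order 4: 1; order 6: 4; order 12: 4.
Total: 15.

15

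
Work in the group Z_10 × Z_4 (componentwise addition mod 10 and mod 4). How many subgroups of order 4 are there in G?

|G| = 40 and 4 | 40, so subgroups of order 4 are possible by Lagrange.
The subgroups of order 4 are: {(0,0), (0,1), (0,2), (0,3)}; {(0,0), (0,2), (5,0), (5,2)}; {(0,0), (0,2), (5,1), (5,3)}.
So G has 3 subgroups of order 4.

3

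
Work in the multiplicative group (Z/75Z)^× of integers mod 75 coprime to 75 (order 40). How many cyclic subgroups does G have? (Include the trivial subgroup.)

Group the elements of G by the cyclic subgroup they generate; each cyclic subgroup of order d accounts for φ(d) elements.
Cyclic subgroups by order — order 1: 1; order 2: 3; order 4: 2; order 5: 1; order 10: 3; order 20: 2.
Total: 12.

12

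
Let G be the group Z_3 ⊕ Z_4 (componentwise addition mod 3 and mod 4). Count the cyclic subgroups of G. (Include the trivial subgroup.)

Group the elements of G by the cyclic subgroup they generate; each cyclic subgroup of order d accounts for φ(d) elements.
Cyclic subgroups by order — order 1: 1; order 2: 1; order 3: 1; order 4: 1; order 6: 1; order 12: 1.
Total: 6.

6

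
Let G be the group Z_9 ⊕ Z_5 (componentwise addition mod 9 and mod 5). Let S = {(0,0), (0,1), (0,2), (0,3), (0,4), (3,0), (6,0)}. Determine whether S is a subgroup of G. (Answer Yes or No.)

|S| = 7 does not divide |G| = 45, so by Lagrange S is not a subgroup.

No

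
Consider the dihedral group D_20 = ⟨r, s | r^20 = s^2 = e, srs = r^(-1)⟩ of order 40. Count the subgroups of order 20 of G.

|G| = 40 and 20 | 40, so subgroups of order 20 are possible by Lagrange.
The subgroups of order 20 are: {e, r, r^2, r^3, r^4, r^5, r^6, r^7, r^8, r^9, r^10, r^11, r^12, r^13, r^14, r^15, r^16, r^17, r^18, r^19}; {e, r^2, r^4, r^6, r^8, r^10, r^12, r^14, r^16, r^18, s, r^2s, r^4s, r^6s, r^8s, r^10s, r^12s, r^14s, r^16s, r^18s}; {e, r^2, r^4, r^6, r^8, r^10, r^12, r^14, r^16, r^18, rs, r^3s, r^5s, r^7s, r^9s, r^11s, r^13s, r^15s, r^17s, r^19s}.
So G has 3 subgroups of order 20.

3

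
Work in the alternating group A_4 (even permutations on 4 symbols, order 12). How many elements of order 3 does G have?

The elements of order 3 are: (2 3 4), (2 4 3), (1 2 3), (1 2 4), (1 3 2), (1 3 4), (1 4 2), (1 4 3).
That's 8.

8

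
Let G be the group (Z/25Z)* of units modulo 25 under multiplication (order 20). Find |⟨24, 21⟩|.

10

|⟨24⟩| = 2 and |⟨21⟩| = 5, so |H| is a multiple of lcm(2, 5) = 10 and divides |G| = 20.
Closing under the operation: H = {1, 4, 6, 9, 11, 14, 16, 19, 21, 24}, so |H| = 10.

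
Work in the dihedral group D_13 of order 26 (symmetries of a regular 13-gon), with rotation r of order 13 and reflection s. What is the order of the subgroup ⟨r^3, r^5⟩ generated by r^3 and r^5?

|⟨r^3⟩| = 13 and |⟨r^5⟩| = 13, so |H| is a multiple of lcm(13, 13) = 13 and divides |G| = 26.
Closing under the operation: H = {e, r, r^2, r^3, r^4, r^5, r^6, r^7, r^8, r^9, r^10, r^11, r^12}, so |H| = 13.

13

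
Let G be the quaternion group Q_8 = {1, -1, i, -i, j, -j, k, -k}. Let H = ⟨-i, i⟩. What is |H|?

4

|⟨-i⟩| = 4 and |⟨i⟩| = 4, so |H| is a multiple of lcm(4, 4) = 4 and divides |G| = 8.
Closing under the operation: H = {1, -1, i, -i}, so |H| = 4.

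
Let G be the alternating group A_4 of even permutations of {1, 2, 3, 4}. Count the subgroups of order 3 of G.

4

|G| = 12 and 3 | 12, so subgroups of order 3 are possible by Lagrange.
The subgroups of order 3 are: {e, (1 2 3), (1 3 2)}; {e, (1 2 4), (1 4 2)}; {e, (1 3 4), (1 4 3)}; {e, (2 3 4), (2 4 3)}.
So G has 4 subgroups of order 3.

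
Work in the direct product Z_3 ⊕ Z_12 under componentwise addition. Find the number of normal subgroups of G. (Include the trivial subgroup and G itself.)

18

G is abelian, so every subgroup is normal.
G has 18 subgroups in total, hence 18 normal subgroups.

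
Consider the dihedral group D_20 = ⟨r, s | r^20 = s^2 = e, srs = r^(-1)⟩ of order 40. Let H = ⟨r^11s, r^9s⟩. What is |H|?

|⟨r^11s⟩| = 2 and |⟨r^9s⟩| = 2, so |H| is a multiple of lcm(2, 2) = 2 and divides |G| = 40.
Closing under the operation: H = {e, r^2, r^4, r^6, r^8, r^10, r^12, r^14, r^16, r^18, rs, r^3s, r^5s, r^7s, r^9s, r^11s, r^13s, r^15s, r^17s, r^19s}, so |H| = 20.

20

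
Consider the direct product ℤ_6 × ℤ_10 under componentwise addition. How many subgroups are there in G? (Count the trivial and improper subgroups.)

20

|G| = 60, so by Lagrange every subgroup order divides 60. Divisors: 1, 2, 3, 4, 5, 6, 10, 12, 15, 20, 30, 60.
Subgroups by order — order 1: 1; order 2: 3; order 3: 1; order 4: 1; order 5: 1; order 6: 3; order 10: 3; order 12: 1; order 15: 1; order 20: 1; order 30: 3; order 60: 1.
Total: 1 + 3 + 1 + 1 + 1 + 3 + 3 + 1 + 1 + 1 + 3 + 1 = 20.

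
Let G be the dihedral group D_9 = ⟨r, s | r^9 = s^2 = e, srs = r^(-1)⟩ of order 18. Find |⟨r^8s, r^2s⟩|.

|⟨r^8s⟩| = 2 and |⟨r^2s⟩| = 2, so |H| is a multiple of lcm(2, 2) = 2 and divides |G| = 18.
Closing under the operation: H = {e, r^3, r^6, r^2s, r^5s, r^8s}, so |H| = 6.

6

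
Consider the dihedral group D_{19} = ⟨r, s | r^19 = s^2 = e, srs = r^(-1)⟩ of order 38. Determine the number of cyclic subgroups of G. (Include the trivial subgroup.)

21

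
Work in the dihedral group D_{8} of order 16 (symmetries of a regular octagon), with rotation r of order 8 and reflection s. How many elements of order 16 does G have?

No element of G has order 16 (even though 16 | 16).

0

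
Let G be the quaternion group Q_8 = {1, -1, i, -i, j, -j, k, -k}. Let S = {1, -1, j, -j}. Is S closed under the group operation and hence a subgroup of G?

|S| = 4 divides |G| = 8, consistent with Lagrange.
S contains the identity, every element's inverse is in S, and S is closed under ·: it is a subgroup.
In fact S = ⟨j⟩.

Yes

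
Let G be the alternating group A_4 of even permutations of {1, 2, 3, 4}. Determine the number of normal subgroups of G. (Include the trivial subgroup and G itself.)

G has 10 subgroups. Checking conjugation-invariance by order — order 1: 1/1 normal; order 2: 0/3 normal; order 3: 0/4 normal; order 4: 1/1 normal; order 12: 1/1 normal.
Total normal subgroups: 3.

3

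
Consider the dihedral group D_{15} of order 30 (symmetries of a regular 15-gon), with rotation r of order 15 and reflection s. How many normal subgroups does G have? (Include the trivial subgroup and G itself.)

G has 28 subgroups. Checking conjugation-invariance by order — order 1: 1/1 normal; order 2: 0/15 normal; order 3: 1/1 normal; order 5: 1/1 normal; order 6: 0/5 normal; order 10: 0/3 normal; order 15: 1/1 normal; order 30: 1/1 normal.
Total normal subgroups: 5.

5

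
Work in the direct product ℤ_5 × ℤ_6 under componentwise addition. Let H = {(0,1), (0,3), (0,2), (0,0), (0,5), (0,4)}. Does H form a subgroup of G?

Yes

|H| = 6 divides |G| = 30, consistent with Lagrange.
H contains the identity, every element's inverse is in H, and H is closed under +: it is a subgroup.
In fact H = ⟨(0,1)⟩.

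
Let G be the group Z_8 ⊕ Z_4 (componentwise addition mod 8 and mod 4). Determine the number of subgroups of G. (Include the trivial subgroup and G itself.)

22

|G| = 32, so by Lagrange every subgroup order divides 32. Divisors: 1, 2, 4, 8, 16, 32.
Subgroups by order — order 1: 1; order 2: 3; order 4: 7; order 8: 7; order 16: 3; order 32: 1.
Total: 1 + 3 + 7 + 7 + 3 + 1 = 22.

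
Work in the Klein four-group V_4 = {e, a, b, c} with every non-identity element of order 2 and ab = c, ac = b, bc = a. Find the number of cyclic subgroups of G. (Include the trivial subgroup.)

4

A cyclic subgroup of order d is generated by each of its φ(d) elements of order d, so the cyclic subgroups of order d number (#elements of order d)/φ(d).
Cyclic subgroups by order — order 1: 1; order 2: 3.
Total: 4.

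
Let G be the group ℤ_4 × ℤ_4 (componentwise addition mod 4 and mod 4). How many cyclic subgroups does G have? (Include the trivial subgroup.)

Group the elements of G by the cyclic subgroup they generate; each cyclic subgroup of order d accounts for φ(d) elements.
Cyclic subgroups by order — order 1: 1; order 2: 3; order 4: 6.
Total: 10.

10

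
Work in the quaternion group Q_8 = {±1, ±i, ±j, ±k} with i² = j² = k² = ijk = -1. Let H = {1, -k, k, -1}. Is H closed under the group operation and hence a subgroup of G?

|H| = 4 divides |G| = 8, consistent with Lagrange.
H contains the identity, every element's inverse is in H, and H is closed under ·: it is a subgroup.
In fact H = ⟨-k⟩.

Yes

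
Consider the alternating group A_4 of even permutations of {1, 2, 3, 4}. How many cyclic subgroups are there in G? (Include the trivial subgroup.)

Group the elements of G by the cyclic subgroup they generate; each cyclic subgroup of order d accounts for φ(d) elements.
Cyclic subgroups by order — order 1: 1; order 2: 3; order 3: 4.
Total: 8.

8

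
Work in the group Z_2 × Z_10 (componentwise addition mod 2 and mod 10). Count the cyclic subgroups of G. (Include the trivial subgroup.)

8

Each element a generates a cyclic subgroup ⟨a⟩; distinct elements may generate the same one (a cyclic group of order d has φ(d) generators).
Cyclic subgroups by order — order 1: 1; order 2: 3; order 5: 1; order 10: 3.
Total: 8.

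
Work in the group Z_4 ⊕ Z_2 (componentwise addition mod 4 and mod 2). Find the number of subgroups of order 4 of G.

|G| = 8 and 4 | 8, so subgroups of order 4 are possible by Lagrange.
The subgroups of order 4 are: {(0,0), (0,1), (2,0), (2,1)}; {(0,0), (1,0), (2,0), (3,0)}; {(0,0), (1,1), (2,0), (3,1)}.
So G has 3 subgroups of order 4.

3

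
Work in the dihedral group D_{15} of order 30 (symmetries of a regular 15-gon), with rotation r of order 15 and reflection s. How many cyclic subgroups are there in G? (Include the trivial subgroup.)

A cyclic subgroup of order d is generated by each of its φ(d) elements of order d, so the cyclic subgroups of order d number (#elements of order d)/φ(d).
Cyclic subgroups by order — order 1: 1; order 2: 15; order 3: 1; order 5: 1; order 15: 1.
Total: 19.

19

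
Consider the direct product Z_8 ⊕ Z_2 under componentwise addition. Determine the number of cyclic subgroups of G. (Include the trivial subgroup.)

8

A cyclic subgroup of order d is generated by each of its φ(d) elements of order d, so the cyclic subgroups of order d number (#elements of order d)/φ(d).
Cyclic subgroups by order — order 1: 1; order 2: 3; order 4: 2; order 8: 2.
Total: 8.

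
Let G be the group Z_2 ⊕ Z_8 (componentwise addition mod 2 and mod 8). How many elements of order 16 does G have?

0

An element (a,b) has order lcm(ord(a), ord(b)); count pairs with lcm equal to 16.
Enumerating gives 0 such elements.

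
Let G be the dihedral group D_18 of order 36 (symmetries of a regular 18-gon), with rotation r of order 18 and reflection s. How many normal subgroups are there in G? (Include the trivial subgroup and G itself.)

9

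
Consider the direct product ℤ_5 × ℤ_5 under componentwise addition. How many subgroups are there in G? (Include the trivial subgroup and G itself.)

8

|G| = 25, so by Lagrange every subgroup order divides 25. Divisors: 1, 5, 25.
Subgroups by order — order 1: 1; order 5: 6; order 25: 1.
Total: 1 + 6 + 1 = 8.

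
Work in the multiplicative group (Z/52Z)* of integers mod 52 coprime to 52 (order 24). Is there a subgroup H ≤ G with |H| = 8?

8 | 24. A subgroup of order 8 is {1, 5, 21, 25, 27, 31, 47, 51}.

Yes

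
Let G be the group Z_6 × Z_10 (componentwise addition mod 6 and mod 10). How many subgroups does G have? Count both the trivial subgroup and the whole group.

20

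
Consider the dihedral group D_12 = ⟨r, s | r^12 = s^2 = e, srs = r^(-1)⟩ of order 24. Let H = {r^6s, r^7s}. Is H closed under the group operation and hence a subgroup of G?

No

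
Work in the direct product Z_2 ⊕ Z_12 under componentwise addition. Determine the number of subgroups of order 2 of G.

3

|G| = 24 and 2 | 24, so subgroups of order 2 are possible by Lagrange.
The subgroups of order 2 are: {(0,0), (0,6)}; {(0,0), (1,0)}; {(0,0), (1,6)}.
So G has 3 subgroups of order 2.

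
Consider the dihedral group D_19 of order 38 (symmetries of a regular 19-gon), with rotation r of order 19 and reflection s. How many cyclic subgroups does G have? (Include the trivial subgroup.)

21

Each element a generates a cyclic subgroup ⟨a⟩; distinct elements may generate the same one (a cyclic group of order d has φ(d) generators).
Cyclic subgroups by order — order 1: 1; order 2: 19; order 19: 1.
Total: 21.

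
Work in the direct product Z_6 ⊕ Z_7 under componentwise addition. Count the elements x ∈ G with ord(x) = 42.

12

An element (a,b) has order lcm(ord(a), ord(b)); count pairs with lcm equal to 42.
Enumerating gives 12 such elements.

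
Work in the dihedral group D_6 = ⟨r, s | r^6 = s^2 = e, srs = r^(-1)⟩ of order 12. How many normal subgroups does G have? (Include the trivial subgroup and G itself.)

G has 16 subgroups. Checking conjugation-invariance by order — order 1: 1/1 normal; order 2: 1/7 normal; order 3: 1/1 normal; order 4: 0/3 normal; order 6: 3/3 normal; order 12: 1/1 normal.
Total normal subgroups: 7.

7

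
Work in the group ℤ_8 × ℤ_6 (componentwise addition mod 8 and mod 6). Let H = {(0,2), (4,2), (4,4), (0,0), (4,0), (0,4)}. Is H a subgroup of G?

Yes

|H| = 6 divides |G| = 48, consistent with Lagrange.
H contains the identity, every element's inverse is in H, and H is closed under +: it is a subgroup.
In fact H = ⟨(4,4)⟩.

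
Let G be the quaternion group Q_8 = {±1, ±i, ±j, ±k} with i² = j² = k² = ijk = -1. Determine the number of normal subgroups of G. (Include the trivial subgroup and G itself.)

G has 6 subgroups. Checking conjugation-invariance by order — order 1: 1/1 normal; order 2: 1/1 normal; order 4: 3/3 normal; order 8: 1/1 normal.
Total normal subgroups: 6.

6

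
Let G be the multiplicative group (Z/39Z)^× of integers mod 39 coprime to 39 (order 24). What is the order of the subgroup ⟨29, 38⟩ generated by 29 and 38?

|⟨29⟩| = 6 and |⟨38⟩| = 2, so |H| is a multiple of lcm(6, 2) = 6 and divides |G| = 24.
Closing under the operation: H = {1, 4, 10, 14, 16, 17, 22, 23, 25, 29, 35, 38}, so |H| = 12.

12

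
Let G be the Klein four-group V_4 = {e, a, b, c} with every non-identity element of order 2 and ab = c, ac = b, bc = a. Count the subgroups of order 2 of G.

|G| = 4 and 2 | 4, so subgroups of order 2 are possible by Lagrange.
The subgroups of order 2 are: {e, a}; {e, b}; {e, c}.
So G has 3 subgroups of order 2.

3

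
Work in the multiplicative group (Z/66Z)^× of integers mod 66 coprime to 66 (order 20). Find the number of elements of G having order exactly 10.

12

Enumerating element orders in G gives 12 elements of order 10.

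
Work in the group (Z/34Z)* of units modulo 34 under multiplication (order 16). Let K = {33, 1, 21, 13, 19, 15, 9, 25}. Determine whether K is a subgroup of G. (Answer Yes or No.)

Yes

|K| = 8 divides |G| = 16, consistent with Lagrange.
K contains the identity, every element's inverse is in K, and K is closed under ·: it is a subgroup.
In fact K = ⟨9⟩.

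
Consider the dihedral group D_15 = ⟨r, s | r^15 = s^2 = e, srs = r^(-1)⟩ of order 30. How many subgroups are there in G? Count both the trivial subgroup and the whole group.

|G| = 30, so by Lagrange every subgroup order divides 30. Divisors: 1, 2, 3, 5, 6, 10, 15, 30.
Subgroups by order — order 1: 1; order 2: 15; order 3: 1; order 5: 1; order 6: 5; order 10: 3; order 15: 1; order 30: 1.
Total: 1 + 15 + 1 + 1 + 5 + 3 + 1 + 1 = 28.

28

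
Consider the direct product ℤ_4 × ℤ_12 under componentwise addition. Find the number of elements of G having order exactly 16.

0

An element (a,b) has order lcm(ord(a), ord(b)); count pairs with lcm equal to 16.
Enumerating gives 0 such elements.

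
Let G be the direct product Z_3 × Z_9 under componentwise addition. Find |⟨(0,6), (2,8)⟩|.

9

|⟨(0,6)⟩| = 3 and |⟨(2,8)⟩| = 9, so |H| is a multiple of lcm(3, 9) = 9 and divides |G| = 27.
Closing under the operation: H = {(0,0), (0,3), (0,6), (1,1), (1,4), (1,7), (2,2), (2,5), (2,8)}, so |H| = 9.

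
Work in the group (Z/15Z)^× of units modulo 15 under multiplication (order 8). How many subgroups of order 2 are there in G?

|G| = 8 and 2 | 8, so subgroups of order 2 are possible by Lagrange.
The subgroups of order 2 are: {1, 11}; {1, 14}; {1, 4}.
So G has 3 subgroups of order 2.

3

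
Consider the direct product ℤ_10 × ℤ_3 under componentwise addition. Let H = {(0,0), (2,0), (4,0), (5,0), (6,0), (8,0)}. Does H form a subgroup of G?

No

Closure fails: (4,0) + (5,0) = (9,0) ∉ H. So H is not a subgroup.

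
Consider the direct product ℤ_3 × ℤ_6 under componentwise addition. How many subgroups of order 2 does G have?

|G| = 18 and 2 | 18, so subgroups of order 2 are possible by Lagrange.
The subgroups of order 2 are: {(0,0), (0,3)}.
So G has 1 subgroup of order 2.

1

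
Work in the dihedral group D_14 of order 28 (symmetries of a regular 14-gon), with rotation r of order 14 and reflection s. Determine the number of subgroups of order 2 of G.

15

|G| = 28 and 2 | 28, so subgroups of order 2 are possible by Lagrange.
The subgroups of order 2 are: {e, r^10s}; {e, r^11s}; {e, r^12s}; {e, r^13s}; … (15 in all).
So G has 15 subgroups of order 2.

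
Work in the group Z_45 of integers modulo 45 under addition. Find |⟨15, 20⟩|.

9

|⟨15⟩| = 3 and |⟨20⟩| = 9, so |H| is a multiple of lcm(3, 9) = 9 and divides |G| = 45.
Closing under the operation: H = {0, 5, 10, 15, 20, 25, 30, 35, 40}, so |H| = 9.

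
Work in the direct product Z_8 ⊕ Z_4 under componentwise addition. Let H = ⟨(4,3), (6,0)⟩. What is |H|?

16

|⟨(4,3)⟩| = 4 and |⟨(6,0)⟩| = 4, so |H| is a multiple of lcm(4, 4) = 4 and divides |G| = 32.
Closing under the operation: H = {(0,0), (0,1), (0,2), (0,3), (2,0), (2,1), (2,2), (2,3), (4,0), (4,1), (4,2), (4,3), (6,0), (6,1), (6,2), (6,3)}, so |H| = 16.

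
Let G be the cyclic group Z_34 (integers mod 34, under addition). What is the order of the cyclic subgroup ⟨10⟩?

17

In Z_34, the order of an element a is n/gcd(a, n).
gcd(10, 34) = 2, so |⟨10⟩| = 34/2 = 17.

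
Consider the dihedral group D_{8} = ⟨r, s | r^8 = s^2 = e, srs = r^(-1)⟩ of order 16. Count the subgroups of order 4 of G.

5

|G| = 16 and 4 | 16, so subgroups of order 4 are possible by Lagrange.
The subgroups of order 4 are: {e, r^2, r^4, r^6}; {e, r^4, r^2s, r^6s}; {e, r^4, r^3s, r^7s}; {e, r^4, s, r^4s}; … (5 in all).
So G has 5 subgroups of order 4.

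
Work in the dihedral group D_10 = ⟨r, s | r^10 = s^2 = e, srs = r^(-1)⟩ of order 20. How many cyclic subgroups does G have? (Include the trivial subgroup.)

A cyclic subgroup of order d is generated by each of its φ(d) elements of order d, so the cyclic subgroups of order d number (#elements of order d)/φ(d).
Cyclic subgroups by order — order 1: 1; order 2: 11; order 5: 1; order 10: 1.
Total: 14.

14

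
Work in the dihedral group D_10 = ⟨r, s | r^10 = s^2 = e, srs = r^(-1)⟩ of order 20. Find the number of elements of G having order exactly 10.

4

The elements of order 10 are: r, r^3, r^7, r^9.
That's 4.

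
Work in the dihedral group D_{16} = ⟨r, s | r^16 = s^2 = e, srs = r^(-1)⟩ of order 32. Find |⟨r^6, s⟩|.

16

|⟨r^6⟩| = 8 and |⟨s⟩| = 2, so |H| is a multiple of lcm(8, 2) = 8 and divides |G| = 32.
Closing under the operation: H = {e, r^2, r^4, r^6, r^8, r^10, r^12, r^14, s, r^2s, r^4s, r^6s, r^8s, r^10s, r^12s, r^14s}, so |H| = 16.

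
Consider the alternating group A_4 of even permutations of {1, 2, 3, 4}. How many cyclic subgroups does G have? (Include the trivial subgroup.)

8

A cyclic subgroup of order d is generated by each of its φ(d) elements of order d, so the cyclic subgroups of order d number (#elements of order d)/φ(d).
Cyclic subgroups by order — order 1: 1; order 2: 3; order 3: 4.
Total: 8.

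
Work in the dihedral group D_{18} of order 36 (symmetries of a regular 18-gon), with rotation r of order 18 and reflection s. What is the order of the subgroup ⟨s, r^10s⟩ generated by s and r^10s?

18

|⟨s⟩| = 2 and |⟨r^10s⟩| = 2, so |H| is a multiple of lcm(2, 2) = 2 and divides |G| = 36.
Closing under the operation: H = {e, r^2, r^4, r^6, r^8, r^10, r^12, r^14, r^16, s, r^2s, r^4s, r^6s, r^8s, r^10s, r^12s, r^14s, r^16s}, so |H| = 18.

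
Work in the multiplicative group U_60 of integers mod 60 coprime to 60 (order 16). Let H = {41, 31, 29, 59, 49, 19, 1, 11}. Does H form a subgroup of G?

|H| = 8 divides |G| = 16, consistent with Lagrange.
H contains the identity, every element's inverse is in H, and H is closed under ·: it is a subgroup.

Yes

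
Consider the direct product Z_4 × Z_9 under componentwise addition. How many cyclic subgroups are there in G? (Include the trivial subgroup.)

Group the elements of G by the cyclic subgroup they generate; each cyclic subgroup of order d accounts for φ(d) elements.
Cyclic subgroups by order — order 1: 1; order 2: 1; order 3: 1; order 4: 1; order 6: 1; order 9: 1; order 12: 1; order 18: 1; order 36: 1.
Total: 9.

9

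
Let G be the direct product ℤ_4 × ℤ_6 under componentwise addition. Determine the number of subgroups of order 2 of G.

3

|G| = 24 and 2 | 24, so subgroups of order 2 are possible by Lagrange.
The subgroups of order 2 are: {(0,0), (0,3)}; {(0,0), (2,0)}; {(0,0), (2,3)}.
So G has 3 subgroups of order 2.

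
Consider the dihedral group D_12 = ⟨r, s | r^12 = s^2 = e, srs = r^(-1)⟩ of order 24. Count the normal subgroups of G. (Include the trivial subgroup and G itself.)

G has 34 subgroups. Checking conjugation-invariance by order — order 1: 1/1 normal; order 2: 1/13 normal; order 3: 1/1 normal; order 4: 1/7 normal; order 6: 1/5 normal; order 8: 0/3 normal; order 12: 3/3 normal; order 24: 1/1 normal.
Total normal subgroups: 9.

9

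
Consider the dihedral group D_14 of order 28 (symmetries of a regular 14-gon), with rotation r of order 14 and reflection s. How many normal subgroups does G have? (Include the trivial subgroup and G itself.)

7

G has 28 subgroups. Checking conjugation-invariance by order — order 1: 1/1 normal; order 2: 1/15 normal; order 4: 0/7 normal; order 7: 1/1 normal; order 14: 3/3 normal; order 28: 1/1 normal.
Total normal subgroups: 7.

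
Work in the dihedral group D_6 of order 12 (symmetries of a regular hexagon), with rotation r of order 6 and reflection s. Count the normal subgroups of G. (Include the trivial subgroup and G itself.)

7

G has 16 subgroups. Checking conjugation-invariance by order — order 1: 1/1 normal; order 2: 1/7 normal; order 3: 1/1 normal; order 4: 0/3 normal; order 6: 3/3 normal; order 12: 1/1 normal.
Total normal subgroups: 7.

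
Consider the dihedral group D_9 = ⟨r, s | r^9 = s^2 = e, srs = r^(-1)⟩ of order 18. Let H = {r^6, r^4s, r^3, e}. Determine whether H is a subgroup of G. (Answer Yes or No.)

|H| = 4 does not divide |G| = 18, so by Lagrange H is not a subgroup.

No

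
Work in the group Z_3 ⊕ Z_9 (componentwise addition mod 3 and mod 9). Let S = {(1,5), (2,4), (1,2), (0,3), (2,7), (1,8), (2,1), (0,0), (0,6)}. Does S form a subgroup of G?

Yes

|S| = 9 divides |G| = 27, consistent with Lagrange.
S contains the identity, every element's inverse is in S, and S is closed under +: it is a subgroup.
In fact S = ⟨(2,4)⟩.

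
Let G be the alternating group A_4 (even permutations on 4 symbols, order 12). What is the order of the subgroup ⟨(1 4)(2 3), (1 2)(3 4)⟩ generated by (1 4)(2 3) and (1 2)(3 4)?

4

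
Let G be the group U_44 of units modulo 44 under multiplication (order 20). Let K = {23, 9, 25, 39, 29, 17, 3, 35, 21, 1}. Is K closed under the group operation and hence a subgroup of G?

No

3 ∈ K but its inverse 15 ∉ K, so K is not a subgroup.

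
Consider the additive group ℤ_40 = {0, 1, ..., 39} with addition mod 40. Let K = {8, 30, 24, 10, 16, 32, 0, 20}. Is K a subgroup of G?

Closure fails: 32 + 10 = 2 ∉ K. So K is not a subgroup.

No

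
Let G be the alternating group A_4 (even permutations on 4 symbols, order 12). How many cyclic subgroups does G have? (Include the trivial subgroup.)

8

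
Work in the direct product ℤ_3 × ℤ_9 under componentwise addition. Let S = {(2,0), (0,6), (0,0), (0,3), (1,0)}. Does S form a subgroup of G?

|S| = 5 does not divide |G| = 27, so by Lagrange S is not a subgroup.

No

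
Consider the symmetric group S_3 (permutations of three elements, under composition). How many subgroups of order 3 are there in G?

1

|G| = 6 and 3 | 6, so subgroups of order 3 are possible by Lagrange.
The subgroups of order 3 are: {e, (1 2 3), (1 3 2)}.
So G has 1 subgroup of order 3.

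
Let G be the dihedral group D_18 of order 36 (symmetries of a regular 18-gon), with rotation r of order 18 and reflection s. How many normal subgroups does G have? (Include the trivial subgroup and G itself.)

G has 45 subgroups. Checking conjugation-invariance by order — order 1: 1/1 normal; order 2: 1/19 normal; order 3: 1/1 normal; order 4: 0/9 normal; order 6: 1/7 normal; order 9: 1/1 normal; order 12: 0/3 normal; order 18: 3/3 normal; order 36: 1/1 normal.
Total normal subgroups: 9.

9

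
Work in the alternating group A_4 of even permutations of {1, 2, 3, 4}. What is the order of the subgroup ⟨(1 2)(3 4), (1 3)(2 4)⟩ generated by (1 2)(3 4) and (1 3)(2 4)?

4

|⟨(1 2)(3 4)⟩| = 2 and |⟨(1 3)(2 4)⟩| = 2, so |H| is a multiple of lcm(2, 2) = 2 and divides |G| = 12.
Closing under the operation: H = {e, (1 2)(3 4), (1 3)(2 4), (1 4)(2 3)}, so |H| = 4.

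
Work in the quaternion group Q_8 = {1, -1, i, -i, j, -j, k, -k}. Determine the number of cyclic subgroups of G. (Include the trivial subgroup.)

Each element a generates a cyclic subgroup ⟨a⟩; distinct elements may generate the same one (a cyclic group of order d has φ(d) generators).
Cyclic subgroups by order — order 1: 1; order 2: 1; order 4: 3.
Total: 5.

5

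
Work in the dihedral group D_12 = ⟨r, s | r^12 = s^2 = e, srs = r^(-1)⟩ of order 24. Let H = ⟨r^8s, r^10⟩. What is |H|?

12

|⟨r^8s⟩| = 2 and |⟨r^10⟩| = 6, so |H| is a multiple of lcm(2, 6) = 6 and divides |G| = 24.
Closing under the operation: H = {e, r^2, r^4, r^6, r^8, r^10, s, r^2s, r^4s, r^6s, r^8s, r^10s}, so |H| = 12.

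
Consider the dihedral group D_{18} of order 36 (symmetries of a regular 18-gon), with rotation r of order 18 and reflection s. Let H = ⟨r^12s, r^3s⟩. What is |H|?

|⟨r^12s⟩| = 2 and |⟨r^3s⟩| = 2, so |H| is a multiple of lcm(2, 2) = 2 and divides |G| = 36.
Closing under the operation: H = {e, r^9, r^3s, r^12s}, so |H| = 4.

4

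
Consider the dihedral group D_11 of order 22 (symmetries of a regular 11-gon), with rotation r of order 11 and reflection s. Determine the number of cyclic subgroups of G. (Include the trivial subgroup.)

Each element a generates a cyclic subgroup ⟨a⟩; distinct elements may generate the same one (a cyclic group of order d has φ(d) generators).
Cyclic subgroups by order — order 1: 1; order 2: 11; order 11: 1.
Total: 13.

13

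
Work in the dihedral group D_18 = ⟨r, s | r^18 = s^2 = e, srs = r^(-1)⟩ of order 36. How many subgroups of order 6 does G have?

7

|G| = 36 and 6 | 36, so subgroups of order 6 are possible by Lagrange.
The subgroups of order 6 are: {e, r^6, r^12, r^4s, r^10s, r^16s}; {e, r^6, r^12, r^5s, r^11s, r^17s}; {e, r^6, r^12, s, r^6s, r^12s}; {e, r^6, r^12, rs, r^7s, r^13s}; … (7 in all).
So G has 7 subgroups of order 6.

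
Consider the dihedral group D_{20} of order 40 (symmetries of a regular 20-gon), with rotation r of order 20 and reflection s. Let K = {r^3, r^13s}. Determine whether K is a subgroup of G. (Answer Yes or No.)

The identity e ∉ K, so K is not a subgroup.

No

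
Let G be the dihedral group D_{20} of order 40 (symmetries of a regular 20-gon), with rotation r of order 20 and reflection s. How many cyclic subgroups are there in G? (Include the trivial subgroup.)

26

A cyclic subgroup of order d is generated by each of its φ(d) elements of order d, so the cyclic subgroups of order d number (#elements of order d)/φ(d).
Cyclic subgroups by order — order 1: 1; order 2: 21; order 4: 1; order 5: 1; order 10: 1; order 20: 1.
Total: 26.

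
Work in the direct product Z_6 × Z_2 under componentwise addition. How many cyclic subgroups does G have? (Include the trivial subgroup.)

Each element a generates a cyclic subgroup ⟨a⟩; distinct elements may generate the same one (a cyclic group of order d has φ(d) generators).
Cyclic subgroups by order — order 1: 1; order 2: 3; order 3: 1; order 6: 3.
Total: 8.

8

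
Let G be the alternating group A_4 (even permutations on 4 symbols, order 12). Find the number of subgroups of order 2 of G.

|G| = 12 and 2 | 12, so subgroups of order 2 are possible by Lagrange.
The subgroups of order 2 are: {e, (1 2)(3 4)}; {e, (1 3)(2 4)}; {e, (1 4)(2 3)}.
So G has 3 subgroups of order 2.

3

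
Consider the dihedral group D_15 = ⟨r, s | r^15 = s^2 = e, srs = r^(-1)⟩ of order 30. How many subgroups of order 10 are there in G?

3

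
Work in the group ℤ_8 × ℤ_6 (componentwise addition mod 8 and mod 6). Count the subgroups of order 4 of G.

3

|G| = 48 and 4 | 48, so subgroups of order 4 are possible by Lagrange.
The subgroups of order 4 are: {(0,0), (0,3), (4,0), (4,3)}; {(0,0), (2,0), (4,0), (6,0)}; {(0,0), (2,3), (4,0), (6,3)}.
So G has 3 subgroups of order 4.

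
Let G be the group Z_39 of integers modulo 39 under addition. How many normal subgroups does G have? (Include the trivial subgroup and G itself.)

G is abelian, so every subgroup is normal.
G has 4 subgroups in total, hence 4 normal subgroups.

4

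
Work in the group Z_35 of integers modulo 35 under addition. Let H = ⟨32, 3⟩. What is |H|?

35

|⟨32⟩| = 35 and |⟨3⟩| = 35, so |H| is a multiple of lcm(35, 35) = 35 and divides |G| = 35.
Closing {32, 3} under the group operation gives all of G, so |H| = 35.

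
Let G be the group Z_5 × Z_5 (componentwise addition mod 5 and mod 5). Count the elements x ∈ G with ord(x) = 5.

24

An element (a,b) has order lcm(ord(a), ord(b)); count pairs with lcm equal to 5.
Enumerating gives 24 such elements.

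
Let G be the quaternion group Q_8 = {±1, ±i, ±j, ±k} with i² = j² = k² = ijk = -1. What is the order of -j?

4

Computing powers of -j: the smallest k with (-j)^k = e is k = 4.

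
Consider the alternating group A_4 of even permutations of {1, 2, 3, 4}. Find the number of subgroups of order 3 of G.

4

|G| = 12 and 3 | 12, so subgroups of order 3 are possible by Lagrange.
The subgroups of order 3 are: {e, (1 2 3), (1 3 2)}; {e, (1 2 4), (1 4 2)}; {e, (1 3 4), (1 4 3)}; {e, (2 3 4), (2 4 3)}.
So G has 4 subgroups of order 3.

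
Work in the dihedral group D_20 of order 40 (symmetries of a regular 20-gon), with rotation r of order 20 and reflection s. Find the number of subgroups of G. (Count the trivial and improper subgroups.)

48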